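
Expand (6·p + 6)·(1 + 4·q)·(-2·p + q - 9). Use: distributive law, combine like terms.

-12·p² - 258·p·q - 66·p - 48·p²·q + 24·p·q² - 210·q - 54 + 24·q²

(6·p + 6)·(1 + 4·q)·(-2·p + q - 9)
= (6·p + 24·p·q + 6 + 24·q)·(-2·p + q - 9)    [distributive law]
= -12·p² + 6·p·q - 54·p - 48·p²·q + 24·p·q² - 216·p·q - 12·p + 6·q - 54 - 48·p·q + 24·q² - 216·q    [distributive law]
= -12·p² - 258·p·q - 66·p - 48·p²·q + 24·p·q² - 210·q - 54 + 24·q²    [combine like terms]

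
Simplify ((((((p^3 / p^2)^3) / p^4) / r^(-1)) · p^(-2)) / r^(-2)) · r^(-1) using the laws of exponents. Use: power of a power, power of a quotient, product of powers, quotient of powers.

p^(-3)r^2

((((((p^3 / p^2)^3) / p^4) / r^(-1)) · p^(-2)) / r^(-2)) · r^(-1)
= (((((((p^3)^3) / ((p^2)^3)) / p^4) / r^(-1)) · p^(-2)) / r^(-2)) · r^(-1)    [power of a quotient]
= (((((p^9 / ((p^2)^3)) / p^4) / r^(-1)) · p^(-2)) / r^(-2)) · r^(-1)    [power of a power]
= (((((p^9 / p^6) / p^4) / r^(-1)) · p^(-2)) / r^(-2)) · r^(-1)    [power of a power]
= ((((p^3 / p^4) / r^(-1)) · p^(-2)) / r^(-2)) · r^(-1)    [quotient of powers]
= (((p^(-1) / r^(-1)) · p^(-2)) / r^(-2)) · r^(-1)    [quotient of powers]
= p^(-3)r^2    [quotient of powers; product of powers]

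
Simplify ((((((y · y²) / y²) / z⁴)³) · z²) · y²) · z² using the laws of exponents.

((((((y · y²) / y²) / z⁴)³) · z²) · y²) · z²
= ((((((y · y²) / y²)³) / ((z⁴)³)) · z²) · y²) · z²    [power of a quotient]
= ((((((y · y²)³) / ((y²)³)) / ((z⁴)³)) · z²) · y²) · z²    [power of a quotient]
= ((((((y³) · ((y²)³)) / ((y²)³)) / ((z⁴)³)) · z²) · y²) · z²    [power of a product]
= (((((y³ · y⁶) / ((y²)³)) / ((z⁴)³)) · z²) · y²) · z²    [power of a power]
= ((((y⁹ / ((y²)³)) / ((z⁴)³)) · z²) · y²) · z²    [product of powers]
= ((((y⁹ / y⁶) / ((z⁴)³)) · z²) · y²) · z²    [power of a power]
= (((y³ / ((z⁴)³)) · z²) · y²) · z²    [quotient of powers]
= (((y³ / z¹²) · z²) · y²) · z²    [power of a power]
= y⁵z⁻⁸    [quotient of powers; product of powers]

y⁵z⁻⁸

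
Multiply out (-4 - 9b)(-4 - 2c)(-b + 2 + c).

56b + 32 + 32c + 64bc + 8c^2 - 36b^2 - 18b^2c + 18bc^2

(-4 - 9b)(-4 - 2c)(-b + 2 + c)
= (16 + 8c + 36b + 18bc)(-b + 2 + c)    [distributive law]
= -16b + 32 + 16c - 8bc + 16c + 8c^2 - 36b^2 + 72b + 36bc - 18b^2c + 36bc + 18bc^2    [distributive law]
= 56b + 32 + 32c + 64bc + 8c^2 - 36b^2 - 18b^2c + 18bc^2    [combine like terms]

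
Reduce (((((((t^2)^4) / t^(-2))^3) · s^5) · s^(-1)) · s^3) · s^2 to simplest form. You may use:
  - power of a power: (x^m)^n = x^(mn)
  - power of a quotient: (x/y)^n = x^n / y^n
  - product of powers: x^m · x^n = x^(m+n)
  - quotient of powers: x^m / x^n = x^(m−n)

(((((((t^2)^4) / t^(-2))^3) · s^5) · s^(-1)) · s^3) · s^2
= (((((((t^2)^4)^3) / ((t^(-2))^3)) · s^5) · s^(-1)) · s^3) · s^2    [power of a quotient]
= ((((((t^2)^12) / ((t^(-2))^3)) · s^5) · s^(-1)) · s^3) · s^2    [power of a power]
= ((((t^24 / ((t^(-2))^3)) · s^5) · s^(-1)) · s^3) · s^2    [power of a power]
= ((((t^24 / t^(-6)) · s^5) · s^(-1)) · s^3) · s^2    [power of a power]
= (((t^30 · s^5) · s^(-1)) · s^3) · s^2    [quotient of powers]
= s^9t^30    [product of powers]

s^9t^30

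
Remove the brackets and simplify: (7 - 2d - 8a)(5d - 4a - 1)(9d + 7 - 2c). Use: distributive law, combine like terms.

263d^2 + 196d - 74cd - 404ad - 140a + 40ac - 49 + 14c - 90d^3 + 20cd^2 - 288ad^2 + 64acd + 288a^2d + 224a^2 - 64a^2c

(7 - 2d - 8a)(5d - 4a - 1)(9d + 7 - 2c)
= (35d - 28a - 7 - 10d^2 + 8ad + 2d - 40ad + 32a^2 + 8a)(9d + 7 - 2c)    [distributive law]
= (37d - 20a - 7 - 10d^2 - 32ad + 32a^2)(9d + 7 - 2c)    [combine like terms]
= 333d^2 + 259d - 74cd - 180ad - 140a + 40ac - 63d - 49 + 14c - 90d^3 - 70d^2 + 20cd^2 - 288ad^2 - 224ad + 64acd + 288a^2d + 224a^2 - 64a^2c    [distributive law]
= 263d^2 + 196d - 74cd - 404ad - 140a + 40ac - 49 + 14c - 90d^3 + 20cd^2 - 288ad^2 + 64acd + 288a^2d + 224a^2 - 64a^2c    [combine like terms]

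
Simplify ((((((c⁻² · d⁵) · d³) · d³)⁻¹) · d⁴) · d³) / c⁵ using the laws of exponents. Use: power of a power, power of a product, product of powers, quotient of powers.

((((((c⁻² · d⁵) · d³) · d³)⁻¹) · d⁴) · d³) / c⁵
= ((((((c⁻² · d⁵) · d³)⁻¹) · ((d³)⁻¹)) · d⁴) · d³) / c⁵    [power of a product]
= ((((((c⁻² · d⁵)⁻¹) · ((d³)⁻¹)) · ((d³)⁻¹)) · d⁴) · d³) / c⁵    [power of a product]
= (((((((c⁻²)⁻¹) · ((d⁵)⁻¹)) · ((d³)⁻¹)) · ((d³)⁻¹)) · d⁴) · d³) / c⁵    [power of a product]
= (((((c² · ((d⁵)⁻¹)) · ((d³)⁻¹)) · ((d³)⁻¹)) · d⁴) · d³) / c⁵    [power of a power]
= (((((c² · d⁻⁵) · ((d³)⁻¹)) · ((d³)⁻¹)) · d⁴) · d³) / c⁵    [power of a power]
= (((((c² · d⁻⁵) · d⁻³) · ((d³)⁻¹)) · d⁴) · d³) / c⁵    [power of a power]
= (((((c² · d⁻⁵) · d⁻³) · d⁻³) · d⁴) · d³) / c⁵    [power of a power]
= c⁻³d⁻⁴    [quotient of powers; product of powers]

c⁻³d⁻⁴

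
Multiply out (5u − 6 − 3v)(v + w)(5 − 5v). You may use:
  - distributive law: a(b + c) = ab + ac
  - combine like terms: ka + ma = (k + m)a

(5u − 6 − 3v)(v + w)(5 − 5v)
= (5uv + 5uw − 6v − 6w − 3v^2 − 3vw)(5 − 5v)    [distributive law]
= 25uv − 25uv^2 + 25uw − 25uvw − 30v + 30v^2 − 30w + 30vw − 15v^2 + 15v^3 − 15vw + 15v^2w    [distributive law]
= 25uv − 25uv^2 + 25uw − 25uvw − 30v + 15v^2 − 30w + 15vw + 15v^3 + 15v^2w    [combine like terms]

25uv − 25uv^2 + 25uw − 25uvw − 30v + 15v^2 − 30w + 15vw + 15v^3 + 15v^2w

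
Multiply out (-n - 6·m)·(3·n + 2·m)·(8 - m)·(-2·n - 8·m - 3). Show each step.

(-n - 6·m)·(3·n + 2·m)·(8 - m)·(-2·n - 8·m - 3)
= (-3·n^2 - 2·m·n - 18·m·n - 12·m^2)·(8 - m)·(-2·n - 8·m - 3)    [distributive law]
= (-3·n^2 - 20·m·n - 12·m^2)·(8 - m)·(-2·n - 8·m - 3)    [combine like terms]
= (-24·n^2 + 3·m·n^2 - 160·m·n + 20·m^2·n - 96·m^2 + 12·m^3)·(-2·n - 8·m - 3)    [distributive law]
= 48·n^3 + 192·m·n^2 + 72·n^2 - 6·m·n^3 - 24·m^2·n^2 - 9·m·n^2 + 320·m·n^2 + 1280·m^2·n + 480·m·n - 40·m^2·n^2 - 160·m^3·n - 60·m^2·n + 192·m^2·n + 768·m^3 + 288·m^2 - 24·m^3·n - 96·m^4 - 36·m^3    [distributive law]
= 48·n^3 + 503·m·n^2 + 72·n^2 - 6·m·n^3 - 64·m^2·n^2 + 1412·m^2·n + 480·m·n - 184·m^3·n + 732·m^3 + 288·m^2 - 96·m^4    [combine like terms]

48·n^3 + 503·m·n^2 + 72·n^2 - 6·m·n^3 - 64·m^2·n^2 + 1412·m^2·n + 480·m·n - 184·m^3·n + 732·m^3 + 288·m^2 - 96·m^4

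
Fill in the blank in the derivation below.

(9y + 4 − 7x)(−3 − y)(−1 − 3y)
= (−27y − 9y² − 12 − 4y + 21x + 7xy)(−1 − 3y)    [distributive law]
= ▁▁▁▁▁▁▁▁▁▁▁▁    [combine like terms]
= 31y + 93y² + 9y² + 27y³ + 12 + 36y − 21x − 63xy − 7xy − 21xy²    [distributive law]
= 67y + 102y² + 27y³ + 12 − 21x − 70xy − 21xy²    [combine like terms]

By combine like terms:

(−31y − 9y² − 12 + 21x + 7xy)(−1 − 3y)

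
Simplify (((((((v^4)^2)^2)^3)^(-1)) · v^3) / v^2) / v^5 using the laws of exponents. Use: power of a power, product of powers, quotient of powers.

(((((((v^4)^2)^2)^3)^(-1)) · v^3) / v^2) / v^5
= ((((((v^4)^2)^2)^(-3)) · v^3) / v^2) / v^5    [power of a power]
= (((((v^4)^2)^(-6)) · v^3) / v^2) / v^5    [power of a power]
= ((((v^4)^(-12)) · v^3) / v^2) / v^5    [power of a power]
= ((v^(-48) · v^3) / v^2) / v^5    [power of a power]
= (v^(-45) / v^2) / v^5    [product of powers]
= v^(-47) / v^5    [quotient of powers]
= v^(-52)    [quotient of powers]

v^(-52)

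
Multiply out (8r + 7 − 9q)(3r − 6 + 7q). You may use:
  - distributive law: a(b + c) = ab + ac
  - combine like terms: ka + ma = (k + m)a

(8r + 7 − 9q)(3r − 6 + 7q)
= 24r^2 − 48r + 56qr + 21r − 42 + 49q − 27qr + 54q − 63q^2    [distributive law]
= 24r^2 − 27r + 29qr − 42 + 103q − 63q^2    [combine like terms]

24r^2 − 27r + 29qr − 42 + 103q − 63q^2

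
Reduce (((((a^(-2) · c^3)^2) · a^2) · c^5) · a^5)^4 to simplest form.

(((((a^(-2) · c^3)^2) · a^2) · c^5) · a^5)^4
= (((((a^(-2) · c^3)^2) · a^2) · c^5)^4) · ((a^5)^4)    [power of a product]
= (((((a^(-2) · c^3)^2) · a^2)^4) · ((c^5)^4)) · ((a^5)^4)    [power of a product]
= (((((a^(-2) · c^3)^2)^4) · ((a^2)^4)) · ((c^5)^4)) · ((a^5)^4)    [power of a product]
= ((((a^(-2) · c^3)^8) · ((a^2)^4)) · ((c^5)^4)) · ((a^5)^4)    [power of a power]
= (((((a^(-2))^8) · ((c^3)^8)) · ((a^2)^4)) · ((c^5)^4)) · ((a^5)^4)    [power of a product]
= (((a^(-16) · ((c^3)^8)) · ((a^2)^4)) · ((c^5)^4)) · ((a^5)^4)    [power of a power]
= (((a^(-16) · c^24) · ((a^2)^4)) · ((c^5)^4)) · ((a^5)^4)    [power of a power]
= (((a^(-16) · c^24) · a^8) · ((c^5)^4)) · ((a^5)^4)    [power of a power]
= (((a^(-16) · c^24) · a^8) · c^20) · ((a^5)^4)    [power of a power]
= (((a^(-16) · c^24) · a^8) · c^20) · a^20    [power of a power]
= a^12c^44    [product of powers]

a^12c^44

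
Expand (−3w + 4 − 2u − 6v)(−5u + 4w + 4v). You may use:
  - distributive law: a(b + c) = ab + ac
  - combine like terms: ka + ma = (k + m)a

7uw − 12w² − 36vw − 20u + 16w + 16v + 10u² + 22uv − 24v²

(−3w + 4 − 2u − 6v)(−5u + 4w + 4v)
= 15uw − 12w² − 12vw − 20u + 16w + 16v + 10u² − 8uw − 8uv + 30uv − 24vw − 24v²    [distributive law]
= 7uw − 12w² − 36vw − 20u + 16w + 16v + 10u² + 22uv − 24v²    [combine like terms]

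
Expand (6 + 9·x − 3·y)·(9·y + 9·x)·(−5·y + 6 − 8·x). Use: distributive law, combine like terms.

−432·y^2 + 324·y − 378·x·y + 324·x + 54·x^2 − 54·x·y^2 − 837·x^2·y − 648·x^3 + 135·y^3

(6 + 9·x − 3·y)·(9·y + 9·x)·(−5·y + 6 − 8·x)
= (54·y + 54·x + 81·x·y + 81·x^2 − 27·y^2 − 27·x·y)·(−5·y + 6 − 8·x)    [distributive law]
= (54·y + 54·x + 54·x·y + 81·x^2 − 27·y^2)·(−5·y + 6 − 8·x)    [combine like terms]
= −270·y^2 + 324·y − 432·x·y − 270·x·y + 324·x − 432·x^2 − 270·x·y^2 + 324·x·y − 432·x^2·y − 405·x^2·y + 486·x^2 − 648·x^3 + 135·y^3 − 162·y^2 + 216·x·y^2    [distributive law]
= −432·y^2 + 324·y − 378·x·y + 324·x + 54·x^2 − 54·x·y^2 − 837·x^2·y − 648·x^3 + 135·y^3    [combine like terms]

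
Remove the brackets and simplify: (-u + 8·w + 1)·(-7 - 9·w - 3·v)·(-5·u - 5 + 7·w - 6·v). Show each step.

-35·u² + 329·u·w - 42·u·v - 45·u²·w + 423·u·w² + 87·u·v·w - 15·u²·v - 18·u·v² + 276·w - 95·w² + 489·v·w - 504·w³ + 264·v·w² + 144·v²·w + 35 + 57·v + 18·v²

(-u + 8·w + 1)·(-7 - 9·w - 3·v)·(-5·u - 5 + 7·w - 6·v)
= (7·u + 9·u·w + 3·u·v - 56·w - 72·w² - 24·v·w - 7 - 9·w - 3·v)·(-5·u - 5 + 7·w - 6·v)    [distributive law]
= (7·u + 9·u·w + 3·u·v - 65·w - 72·w² - 24·v·w - 7 - 3·v)·(-5·u - 5 + 7·w - 6·v)    [combine like terms]
= -35·u² - 35·u + 49·u·w - 42·u·v - 45·u²·w - 45·u·w + 63·u·w² - 54·u·v·w - 15·u²·v - 15·u·v + 21·u·v·w - 18·u·v² + 325·u·w + 325·w - 455·w² + 390·v·w + 360·u·w² + 360·w² - 504·w³ + 432·v·w² + 120·u·v·w + 120·v·w - 168·v·w² + 144·v²·w + 35·u + 35 - 49·w + 42·v + 15·u·v + 15·v - 21·v·w + 18·v²    [distributive law]
= -35·u² + 329·u·w - 42·u·v - 45·u²·w + 423·u·w² + 87·u·v·w - 15·u²·v - 18·u·v² + 276·w - 95·w² + 489·v·w - 504·w³ + 264·v·w² + 144·v²·w + 35 + 57·v + 18·v²    [combine like terms]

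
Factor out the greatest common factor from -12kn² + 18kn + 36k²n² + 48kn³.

-12kn² + 18kn + 36k²n² + 48kn³
= 6(-2kn² + 3kn + 6k²n² + 8kn³)    [factor out 6]
= 6kn(-2n + 3 + 6kn + 8n²)    [factor out kn]

6kn(-2n + 3 + 6kn + 8n²)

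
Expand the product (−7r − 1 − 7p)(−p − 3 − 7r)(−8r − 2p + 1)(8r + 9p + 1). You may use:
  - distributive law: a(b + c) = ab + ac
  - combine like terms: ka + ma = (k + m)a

−7896pr^3 − 6258p^2r^2 − 3529pr^2 − 1624p^3r − 2048p^2r − 12pr − 1792r^3 − 143r^2 + 28r − 3136r^4 − 347p^3 + 107p^2 + 43p + 3 − 126p^4

(−7r − 1 − 7p)(−p − 3 − 7r)(−8r − 2p + 1)(8r + 9p + 1)
= (7pr + 21r + 49r^2 + p + 3 + 7r + 7p^2 + 21p + 49pr)(−8r − 2p + 1)(8r + 9p + 1)    [distributive law]
= (56pr + 28r + 49r^2 + 22p + 3 + 7p^2)(−8r − 2p + 1)(8r + 9p + 1)    [combine like terms]
= (−448pr^2 − 112p^2r + 56pr − 224r^2 − 56pr + 28r − 392r^3 − 98pr^2 + 49r^2 − 176pr − 44p^2 + 22p − 24r − 6p + 3 − 56p^2r − 14p^3 + 7p^2)(8r + 9p + 1)    [distributive law]
= (−546pr^2 − 168p^2r − 176pr − 175r^2 + 4r − 392r^3 − 37p^2 + 16p + 3 − 14p^3)(8r + 9p + 1)    [combine like terms]
= −4368pr^3 − 4914p^2r^2 − 546pr^2 − 1344p^2r^2 − 1512p^3r − 168p^2r − 1408pr^2 − 1584p^2r − 176pr − 1400r^3 − 1575pr^2 − 175r^2 + 32r^2 + 36pr + 4r − 3136r^4 − 3528pr^3 − 392r^3 − 296p^2r − 333p^3 − 37p^2 + 128pr + 144p^2 + 16p + 24r + 27p + 3 − 112p^3r − 126p^4 − 14p^3    [distributive law]
= −7896pr^3 − 6258p^2r^2 − 3529pr^2 − 1624p^3r − 2048p^2r − 12pr − 1792r^3 − 143r^2 + 28r − 3136r^4 − 347p^3 + 107p^2 + 43p + 3 − 126p^4    [combine like terms]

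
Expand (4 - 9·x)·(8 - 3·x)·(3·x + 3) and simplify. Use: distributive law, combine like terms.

(4 - 9·x)·(8 - 3·x)·(3·x + 3)
= (32 - 12·x - 72·x + 27·x²)·(3·x + 3)    [distributive law]
= (32 - 84·x + 27·x²)·(3·x + 3)    [combine like terms]
= 96·x + 96 - 252·x² - 252·x + 81·x³ + 81·x²    [distributive law]
= -156·x + 96 - 171·x² + 81·x³    [combine like terms]

-156·x + 96 - 171·x² + 81·x³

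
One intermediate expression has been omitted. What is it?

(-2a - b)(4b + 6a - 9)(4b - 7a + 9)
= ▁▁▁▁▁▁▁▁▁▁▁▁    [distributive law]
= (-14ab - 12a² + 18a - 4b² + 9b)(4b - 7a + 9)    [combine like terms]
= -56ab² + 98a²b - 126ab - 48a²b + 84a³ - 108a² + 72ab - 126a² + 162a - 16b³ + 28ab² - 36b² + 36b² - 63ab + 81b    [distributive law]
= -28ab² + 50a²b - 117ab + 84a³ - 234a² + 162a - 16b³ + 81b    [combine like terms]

By distributive law:

(-8ab - 12a² + 18a - 4b² - 6ab + 9b)(4b - 7a + 9)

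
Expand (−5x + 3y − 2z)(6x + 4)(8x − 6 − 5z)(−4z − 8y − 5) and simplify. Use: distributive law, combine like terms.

(−5x + 3y − 2z)(6x + 4)(8x − 6 − 5z)(−4z − 8y − 5)
= (−30x^2 − 20x + 18xy + 12y − 12xz − 8z)(8x − 6 − 5z)(−4z − 8y − 5)    [distributive law]
= (−240x^3 + 180x^2 + 150x^2z − 160x^2 + 120x + 100xz + 144x^2y − 108xy − 90xyz + 96xy − 72y − 60yz − 96x^2z + 72xz + 60xz^2 − 64xz + 48z + 40z^2)(−4z − 8y − 5)    [distributive law]
= (−240x^3 + 20x^2 + 54x^2z + 120x + 108xz + 144x^2y − 12xy − 90xyz − 72y − 60yz + 60xz^2 + 48z + 40z^2)(−4z − 8y − 5)    [combine like terms]
= 960x^3z + 1920x^3y + 1200x^3 − 80x^2z − 160x^2y − 100x^2 − 216x^2z^2 − 432x^2yz − 270x^2z − 480xz − 960xy − 600x − 432xz^2 − 864xyz − 540xz − 576x^2yz − 1152x^2y^2 − 720x^2y + 48xyz + 96xy^2 + 60xy + 360xyz^2 + 720xy^2z + 450xyz + 288yz + 576y^2 + 360y + 240yz^2 + 480y^2z + 300yz − 240xz^3 − 480xyz^2 − 300xz^2 − 192z^2 − 384yz − 240z − 160z^3 − 320yz^2 − 200z^2    [distributive law]
= 960x^3z + 1920x^3y + 1200x^3 − 350x^2z − 880x^2y − 100x^2 − 216x^2z^2 − 1008x^2yz − 1020xz − 900xy − 600x − 732xz^2 − 366xyz − 1152x^2y^2 + 96xy^2 − 120xyz^2 + 720xy^2z + 204yz + 576y^2 + 360y − 80yz^2 + 480y^2z − 240xz^3 − 392z^2 − 240z − 160z^3    [combine like terms]

960x^3z + 1920x^3y + 1200x^3 − 350x^2z − 880x^2y − 100x^2 − 216x^2z^2 − 1008x^2yz − 1020xz − 900xy − 600x − 732xz^2 − 366xyz − 1152x^2y^2 + 96xy^2 − 120xyz^2 + 720xy^2z + 204yz + 576y^2 + 360y − 80yz^2 + 480y^2z − 240xz^3 − 392z^2 − 240z − 160z^3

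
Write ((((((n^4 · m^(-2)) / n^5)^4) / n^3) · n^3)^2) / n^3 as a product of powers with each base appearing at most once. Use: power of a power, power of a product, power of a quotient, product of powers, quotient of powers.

m^(-16)·n^(-11)

((((((n^4 · m^(-2)) / n^5)^4) / n^3) · n^3)^2) / n^3
= ((((((n^4 · m^(-2)) / n^5)^4) / n^3)^2) · ((n^3)^2)) / n^3    [power of a product]
= ((((((n^4 · m^(-2)) / n^5)^4)^2) / ((n^3)^2)) · ((n^3)^2)) / n^3    [power of a quotient]
= (((((n^4 · m^(-2)) / n^5)^8) / ((n^3)^2)) · ((n^3)^2)) / n^3    [power of a power]
= (((((n^4 · m^(-2))^8) / ((n^5)^8)) / ((n^3)^2)) · ((n^3)^2)) / n^3    [power of a quotient]
= ((((((n^4)^8) · ((m^(-2))^8)) / ((n^5)^8)) / ((n^3)^2)) · ((n^3)^2)) / n^3    [power of a product]
= ((((n^32 · ((m^(-2))^8)) / ((n^5)^8)) / ((n^3)^2)) · ((n^3)^2)) / n^3    [power of a power]
= ((((n^32 · m^(-16)) / ((n^5)^8)) / ((n^3)^2)) · ((n^3)^2)) / n^3    [power of a power]
= ((((n^32 · m^(-16)) / n^40) / ((n^3)^2)) · ((n^3)^2)) / n^3    [power of a power]
= ((((n^32 · m^(-16)) / n^40) / n^6) · ((n^3)^2)) / n^3    [power of a power]
= ((((n^32 · m^(-16)) / n^40) / n^6) · n^6) / n^3    [power of a power]
= m^(-16)·n^(-11)    [quotient of powers; product of powers]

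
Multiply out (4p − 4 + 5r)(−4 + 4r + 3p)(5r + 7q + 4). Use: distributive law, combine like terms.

−16pr − 196pq − 112p + 155pr^2 + 217pqr + 60p^2r + 84p^2q + 48p^2 − 64r + 112q + 64 − 100r^2 − 252qr + 100r^3 + 140qr^2

(4p − 4 + 5r)(−4 + 4r + 3p)(5r + 7q + 4)
= (−16p + 16pr + 12p^2 + 16 − 16r − 12p − 20r + 20r^2 + 15pr)(5r + 7q + 4)    [distributive law]
= (−28p + 31pr + 12p^2 + 16 − 36r + 20r^2)(5r + 7q + 4)    [combine like terms]
= −140pr − 196pq − 112p + 155pr^2 + 217pqr + 124pr + 60p^2r + 84p^2q + 48p^2 + 80r + 112q + 64 − 180r^2 − 252qr − 144r + 100r^3 + 140qr^2 + 80r^2    [distributive law]
= −16pr − 196pq − 112p + 155pr^2 + 217pqr + 60p^2r + 84p^2q + 48p^2 − 64r + 112q + 64 − 100r^2 − 252qr + 100r^3 + 140qr^2    [combine like terms]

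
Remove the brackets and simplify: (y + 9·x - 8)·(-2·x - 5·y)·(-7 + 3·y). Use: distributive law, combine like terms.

377·x·y - 141·x·y^2 + 155·y^2 - 15·y^3 + 126·x^2 - 54·x^2·y - 112·x - 280·y

(y + 9·x - 8)·(-2·x - 5·y)·(-7 + 3·y)
= (-2·x·y - 5·y^2 - 18·x^2 - 45·x·y + 16·x + 40·y)·(-7 + 3·y)    [distributive law]
= (-47·x·y - 5·y^2 - 18·x^2 + 16·x + 40·y)·(-7 + 3·y)    [combine like terms]
= 329·x·y - 141·x·y^2 + 35·y^2 - 15·y^3 + 126·x^2 - 54·x^2·y - 112·x + 48·x·y - 280·y + 120·y^2    [distributive law]
= 377·x·y - 141·x·y^2 + 155·y^2 - 15·y^3 + 126·x^2 - 54·x^2·y - 112·x - 280·y    [combine like terms]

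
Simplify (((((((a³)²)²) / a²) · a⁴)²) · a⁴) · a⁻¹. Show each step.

(((((((a³)²)²) / a²) · a⁴)²) · a⁴) · a⁻¹
= (((((((a³)²)²) / a²)²) · ((a⁴)²)) · a⁴) · a⁻¹    [power of a product]
= (((((((a³)²)²)²) / ((a²)²)) · ((a⁴)²)) · a⁴) · a⁻¹    [power of a quotient]
= ((((((a³)²)⁴) / ((a²)²)) · ((a⁴)²)) · a⁴) · a⁻¹    [power of a power]
= (((((a³)⁸) / ((a²)²)) · ((a⁴)²)) · a⁴) · a⁻¹    [power of a power]
= (((a²⁴ / ((a²)²)) · ((a⁴)²)) · a⁴) · a⁻¹    [power of a power]
= (((a²⁴ / a⁴) · ((a⁴)²)) · a⁴) · a⁻¹    [power of a power]
= ((a²⁰ · ((a⁴)²)) · a⁴) · a⁻¹    [quotient of powers]
= ((a²⁰ · a⁸) · a⁴) · a⁻¹    [power of a power]
= (a²⁸ · a⁴) · a⁻¹    [product of powers]
= a³² · a⁻¹    [product of powers]
= a³¹    [product of powers]

a³¹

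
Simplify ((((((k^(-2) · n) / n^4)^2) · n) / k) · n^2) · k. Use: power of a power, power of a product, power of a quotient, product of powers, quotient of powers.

((((((k^(-2) · n) / n^4)^2) · n) / k) · n^2) · k
= ((((((k^(-2) · n)^2) / ((n^4)^2)) · n) / k) · n^2) · k    [power of a quotient]
= (((((((k^(-2))^2) · (n^2)) / ((n^4)^2)) · n) / k) · n^2) · k    [power of a product]
= (((((k^(-4) · (n^2)) / ((n^4)^2)) · n) / k) · n^2) · k    [power of a power]
= (((((k^(-4) · n^2) / n^8) · n) / k) · n^2) · k    [power of a power]
= k^(-4)n^(-3)    [quotient of powers; product of powers]

k^(-4)n^(-3)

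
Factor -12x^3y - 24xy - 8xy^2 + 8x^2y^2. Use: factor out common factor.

4xy(-3x^2 - 6 - 2y + 2xy)

-12x^3y - 24xy - 8xy^2 + 8x^2y^2
= 4(-3x^3y - 6xy - 2xy^2 + 2x^2y^2)    [factor out 4]
= 4xy(-3x^2 - 6 - 2y + 2xy)    [factor out xy]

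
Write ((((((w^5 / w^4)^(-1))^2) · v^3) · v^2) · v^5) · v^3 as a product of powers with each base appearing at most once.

v^13w^(-2)

((((((w^5 / w^4)^(-1))^2) · v^3) · v^2) · v^5) · v^3
= (((((w^5 / w^4)^(-2)) · v^3) · v^2) · v^5) · v^3    [power of a power]
= ((((((w^5)^(-2)) / ((w^4)^(-2))) · v^3) · v^2) · v^5) · v^3    [power of a quotient]
= ((((w^(-10) / ((w^4)^(-2))) · v^3) · v^2) · v^5) · v^3    [power of a power]
= ((((w^(-10) / w^(-8)) · v^3) · v^2) · v^5) · v^3    [power of a power]
= (((w^(-2) · v^3) · v^2) · v^5) · v^3    [quotient of powers]
= v^13w^(-2)    [product of powers]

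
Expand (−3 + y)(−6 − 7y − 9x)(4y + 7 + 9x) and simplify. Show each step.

177y + 126 + 351x + 11y^2 + 180xy + 243x^2 − 28y^3 − 99xy^2 − 81x^2y

(−3 + y)(−6 − 7y − 9x)(4y + 7 + 9x)
= (18 + 21y + 27x − 6y − 7y^2 − 9xy)(4y + 7 + 9x)    [distributive law]
= (18 + 15y + 27x − 7y^2 − 9xy)(4y + 7 + 9x)    [combine like terms]
= 72y + 126 + 162x + 60y^2 + 105y + 135xy + 108xy + 189x + 243x^2 − 28y^3 − 49y^2 − 63xy^2 − 36xy^2 − 63xy − 81x^2y    [distributive law]
= 177y + 126 + 351x + 11y^2 + 180xy + 243x^2 − 28y^3 − 99xy^2 − 81x^2y    [combine like terms]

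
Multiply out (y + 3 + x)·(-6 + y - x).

(y + 3 + x)·(-6 + y - x)
= -6·y + y^2 - x·y - 18 + 3·y - 3·x - 6·x + x·y - x^2    [distributive law]
= -3·y + y^2 - 18 - 9·x - x^2    [combine like terms]

-3·y + y^2 - 18 - 9·x - x^2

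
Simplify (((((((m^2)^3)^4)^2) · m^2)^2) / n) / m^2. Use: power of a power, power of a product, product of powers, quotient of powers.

m^98n^(-1)

(((((((m^2)^3)^4)^2) · m^2)^2) / n) / m^2
= (((((((m^2)^3)^4)^2)^2) · ((m^2)^2)) / n) / m^2    [power of a product]
= ((((((m^2)^3)^4)^4) · ((m^2)^2)) / n) / m^2    [power of a power]
= (((((m^2)^3)^16) · ((m^2)^2)) / n) / m^2    [power of a power]
= ((((m^2)^48) · ((m^2)^2)) / n) / m^2    [power of a power]
= ((m^96 · ((m^2)^2)) / n) / m^2    [power of a power]
= ((m^96 · m^4) / n) / m^2    [power of a power]
= (m^100 / n) / m^2    [product of powers]
= m^98n^(-1)    [quotient of powers]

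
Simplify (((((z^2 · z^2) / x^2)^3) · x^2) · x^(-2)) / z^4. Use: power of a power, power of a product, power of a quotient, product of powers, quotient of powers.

(((((z^2 · z^2) / x^2)^3) · x^2) · x^(-2)) / z^4
= (((((z^2 · z^2)^3) / ((x^2)^3)) · x^2) · x^(-2)) / z^4    [power of a quotient]
= ((((((z^2)^3) · ((z^2)^3)) / ((x^2)^3)) · x^2) · x^(-2)) / z^4    [power of a product]
= ((((z^6 · ((z^2)^3)) / ((x^2)^3)) · x^2) · x^(-2)) / z^4    [power of a power]
= ((((z^6 · z^6) / ((x^2)^3)) · x^2) · x^(-2)) / z^4    [power of a power]
= (((z^12 / ((x^2)^3)) · x^2) · x^(-2)) / z^4    [product of powers]
= (((z^12 / x^6) · x^2) · x^(-2)) / z^4    [power of a power]
= x^(-6)·z^8    [quotient of powers; product of powers]

x^(-6)·z^8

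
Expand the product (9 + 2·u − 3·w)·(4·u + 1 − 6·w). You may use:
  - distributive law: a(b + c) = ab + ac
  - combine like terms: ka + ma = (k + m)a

38·u + 9 − 57·w + 8·u² − 24·u·w + 18·w²

(9 + 2·u − 3·w)·(4·u + 1 − 6·w)
= 36·u + 9 − 54·w + 8·u² + 2·u − 12·u·w − 12·u·w − 3·w + 18·w²    [distributive law]
= 38·u + 9 − 57·w + 8·u² − 24·u·w + 18·w²    [combine like terms]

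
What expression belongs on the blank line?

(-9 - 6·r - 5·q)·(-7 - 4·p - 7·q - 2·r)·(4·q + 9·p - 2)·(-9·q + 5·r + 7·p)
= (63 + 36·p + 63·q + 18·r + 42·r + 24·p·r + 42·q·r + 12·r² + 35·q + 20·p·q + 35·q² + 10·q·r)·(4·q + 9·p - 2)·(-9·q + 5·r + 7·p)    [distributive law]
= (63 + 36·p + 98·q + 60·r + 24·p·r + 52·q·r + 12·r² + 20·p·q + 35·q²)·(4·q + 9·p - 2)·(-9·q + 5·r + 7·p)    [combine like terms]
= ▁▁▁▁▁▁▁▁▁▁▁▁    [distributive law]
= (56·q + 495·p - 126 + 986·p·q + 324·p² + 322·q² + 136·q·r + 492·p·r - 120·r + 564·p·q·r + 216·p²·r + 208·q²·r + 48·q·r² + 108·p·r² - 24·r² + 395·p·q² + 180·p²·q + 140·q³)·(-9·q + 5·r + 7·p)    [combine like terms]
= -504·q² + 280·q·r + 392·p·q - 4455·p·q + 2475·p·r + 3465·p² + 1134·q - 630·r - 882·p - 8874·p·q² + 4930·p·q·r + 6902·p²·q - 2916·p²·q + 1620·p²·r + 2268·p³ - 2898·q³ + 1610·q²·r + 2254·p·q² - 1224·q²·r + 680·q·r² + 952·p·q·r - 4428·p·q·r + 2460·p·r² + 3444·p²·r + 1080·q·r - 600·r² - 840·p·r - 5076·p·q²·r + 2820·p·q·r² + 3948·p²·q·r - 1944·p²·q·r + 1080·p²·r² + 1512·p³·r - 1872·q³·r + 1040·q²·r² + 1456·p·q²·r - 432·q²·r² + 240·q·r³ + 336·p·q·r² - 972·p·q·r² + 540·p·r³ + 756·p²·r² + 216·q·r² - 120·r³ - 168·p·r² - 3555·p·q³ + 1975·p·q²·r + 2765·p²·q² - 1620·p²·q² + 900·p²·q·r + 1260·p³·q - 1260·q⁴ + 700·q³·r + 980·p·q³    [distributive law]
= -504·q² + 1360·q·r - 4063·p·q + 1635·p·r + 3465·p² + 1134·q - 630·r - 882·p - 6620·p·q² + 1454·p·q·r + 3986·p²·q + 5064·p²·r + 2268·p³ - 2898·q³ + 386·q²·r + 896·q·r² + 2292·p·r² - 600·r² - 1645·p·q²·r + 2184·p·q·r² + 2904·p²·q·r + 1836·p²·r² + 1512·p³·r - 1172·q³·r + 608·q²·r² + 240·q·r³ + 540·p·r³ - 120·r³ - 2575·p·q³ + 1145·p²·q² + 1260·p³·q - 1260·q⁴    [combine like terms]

After distributive law, the bracketed line is:

(252·q + 567·p - 126 + 144·p·q + 324·p² - 72·p + 392·q² + 882·p·q - 196·q + 240·q·r + 540·p·r - 120·r + 96·p·q·r + 216·p²·r - 48·p·r + 208·q²·r + 468·p·q·r - 104·q·r + 48·q·r² + 108·p·r² - 24·r² + 80·p·q² + 180·p²·q - 40·p·q + 140·q³ + 315·p·q² - 70·q²)·(-9·q + 5·r + 7·p)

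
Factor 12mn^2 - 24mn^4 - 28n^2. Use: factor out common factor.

12mn^2 - 24mn^4 - 28n^2
= 4(3mn^2 - 6mn^4 - 7n^2)    [factor out 4]
= 4n^2(3m - 6mn^2 - 7)    [factor out n^2]

4n^2(3m - 6mn^2 - 7)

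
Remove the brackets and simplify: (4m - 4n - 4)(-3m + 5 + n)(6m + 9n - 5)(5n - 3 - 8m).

(4m - 4n - 4)(-3m + 5 + n)(6m + 9n - 5)(5n - 3 - 8m)
= (-12m^2 + 20m + 4mn + 12mn - 20n - 4n^2 + 12m - 20 - 4n)(6m + 9n - 5)(5n - 3 - 8m)    [distributive law]
= (-12m^2 + 32m + 16mn - 24n - 4n^2 - 20)(6m + 9n - 5)(5n - 3 - 8m)    [combine like terms]
= (-72m^3 - 108m^2n + 60m^2 + 192m^2 + 288mn - 160m + 96m^2n + 144mn^2 - 80mn - 144mn - 216n^2 + 120n - 24mn^2 - 36n^3 + 20n^2 - 120m - 180n + 100)(5n - 3 - 8m)    [distributive law]
= (-72m^3 - 12m^2n + 252m^2 + 64mn - 280m + 120mn^2 - 196n^2 - 60n - 36n^3 + 100)(5n - 3 - 8m)    [combine like terms]
= -360m^3n + 216m^3 + 576m^4 - 60m^2n^2 + 36m^2n + 96m^3n + 1260m^2n - 756m^2 - 2016m^3 + 320mn^2 - 192mn - 512m^2n - 1400mn + 840m + 2240m^2 + 600mn^3 - 360mn^2 - 960m^2n^2 - 980n^3 + 588n^2 + 1568mn^2 - 300n^2 + 180n + 480mn - 180n^4 + 108n^3 + 288mn^3 + 500n - 300 - 800m    [distributive law]
= -264m^3n - 1800m^3 + 576m^4 - 1020m^2n^2 + 784m^2n + 1484m^2 + 1528mn^2 - 1112mn + 40m + 888mn^3 - 872n^3 + 288n^2 + 680n - 180n^4 - 300    [combine like terms]

-264m^3n - 1800m^3 + 576m^4 - 1020m^2n^2 + 784m^2n + 1484m^2 + 1528mn^2 - 1112mn + 40m + 888mn^3 - 872n^3 + 288n^2 + 680n - 180n^4 - 300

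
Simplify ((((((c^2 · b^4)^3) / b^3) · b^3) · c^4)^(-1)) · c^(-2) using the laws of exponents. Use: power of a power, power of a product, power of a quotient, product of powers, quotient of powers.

((((((c^2 · b^4)^3) / b^3) · b^3) · c^4)^(-1)) · c^(-2)
= ((((((c^2 · b^4)^3) / b^3) · b^3)^(-1)) · ((c^4)^(-1))) · c^(-2)    [power of a product]
= ((((((c^2 · b^4)^3) / b^3)^(-1)) · ((b^3)^(-1))) · ((c^4)^(-1))) · c^(-2)    [power of a product]
= ((((((c^2 · b^4)^3)^(-1)) / ((b^3)^(-1))) · ((b^3)^(-1))) · ((c^4)^(-1))) · c^(-2)    [power of a quotient]
= (((((c^2 · b^4)^(-3)) / ((b^3)^(-1))) · ((b^3)^(-1))) · ((c^4)^(-1))) · c^(-2)    [power of a power]
= ((((((c^2)^(-3)) · ((b^4)^(-3))) / ((b^3)^(-1))) · ((b^3)^(-1))) · ((c^4)^(-1))) · c^(-2)    [power of a product]
= ((((c^(-6) · ((b^4)^(-3))) / ((b^3)^(-1))) · ((b^3)^(-1))) · ((c^4)^(-1))) · c^(-2)    [power of a power]
= ((((c^(-6) · b^(-12)) / ((b^3)^(-1))) · ((b^3)^(-1))) · ((c^4)^(-1))) · c^(-2)    [power of a power]
= ((((c^(-6) · b^(-12)) / b^(-3)) · ((b^3)^(-1))) · ((c^4)^(-1))) · c^(-2)    [power of a power]
= ((((c^(-6) · b^(-12)) / b^(-3)) · b^(-3)) · ((c^4)^(-1))) · c^(-2)    [power of a power]
= ((((c^(-6) · b^(-12)) / b^(-3)) · b^(-3)) · c^(-4)) · c^(-2)    [power of a power]
= b^(-12)·c^(-12)    [quotient of powers; product of powers]

b^(-12)·c^(-12)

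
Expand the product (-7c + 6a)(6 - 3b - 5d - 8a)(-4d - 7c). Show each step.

(-7c + 6a)(6 - 3b - 5d - 8a)(-4d - 7c)
= (-42c + 21bc + 35cd + 56ac + 36a - 18ab - 30ad - 48a^2)(-4d - 7c)    [distributive law]
= 168cd + 294c^2 - 84bcd - 147bc^2 - 140cd^2 - 245c^2d - 224acd - 392ac^2 - 144ad - 252ac + 72abd + 126abc + 120ad^2 + 210acd + 192a^2d + 336a^2c    [distributive law]
= 168cd + 294c^2 - 84bcd - 147bc^2 - 140cd^2 - 245c^2d - 14acd - 392ac^2 - 144ad - 252ac + 72abd + 126abc + 120ad^2 + 192a^2d + 336a^2c    [combine like terms]

168cd + 294c^2 - 84bcd - 147bc^2 - 140cd^2 - 245c^2d - 14acd - 392ac^2 - 144ad - 252ac + 72abd + 126abc + 120ad^2 + 192a^2d + 336a^2c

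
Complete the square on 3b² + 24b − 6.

3b² + 24b − 6
= 3(b² + 8b) − 6    [factor out 3 from the b-terms]
= 3(b² + 8b + 16 − 16) − 6    [add and subtract 16 inside the bracket]
= 3(b + 4)² − 48 − 6    [perfect-square identity]
= 3(b + 4)² − 54    [combine constants]

3(b + 4)² − 54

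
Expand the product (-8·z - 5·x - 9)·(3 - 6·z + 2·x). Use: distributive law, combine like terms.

(-8·z - 5·x - 9)·(3 - 6·z + 2·x)
= -24·z + 48·z^2 - 16·x·z - 15·x + 30·x·z - 10·x^2 - 27 + 54·z - 18·x    [distributive law]
= 30·z + 48·z^2 + 14·x·z - 33·x - 10·x^2 - 27    [combine like terms]

30·z + 48·z^2 + 14·x·z - 33·x - 10·x^2 - 27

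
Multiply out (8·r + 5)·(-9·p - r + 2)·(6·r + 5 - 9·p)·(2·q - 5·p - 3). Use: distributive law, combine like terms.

(8·r + 5)·(-9·p - r + 2)·(6·r + 5 - 9·p)·(2·q - 5·p - 3)
= (-72·p·r - 8·r^2 + 16·r - 45·p - 5·r + 10)·(6·r + 5 - 9·p)·(2·q - 5·p - 3)    [distributive law]
= (-72·p·r - 8·r^2 + 11·r - 45·p + 10)·(6·r + 5 - 9·p)·(2·q - 5·p - 3)    [combine like terms]
= (-432·p·r^2 - 360·p·r + 648·p^2·r - 48·r^3 - 40·r^2 + 72·p·r^2 + 66·r^2 + 55·r - 99·p·r - 270·p·r - 225·p + 405·p^2 + 60·r + 50 - 90·p)·(2·q - 5·p - 3)    [distributive law]
= (-360·p·r^2 - 729·p·r + 648·p^2·r - 48·r^3 + 26·r^2 + 115·r - 315·p + 405·p^2 + 50)·(2·q - 5·p - 3)    [combine like terms]
= -720·p·q·r^2 + 1800·p^2·r^2 + 1080·p·r^2 - 1458·p·q·r + 3645·p^2·r + 2187·p·r + 1296·p^2·q·r - 3240·p^3·r - 1944·p^2·r - 96·q·r^3 + 240·p·r^3 + 144·r^3 + 52·q·r^2 - 130·p·r^2 - 78·r^2 + 230·q·r - 575·p·r - 345·r - 630·p·q + 1575·p^2 + 945·p + 810·p^2·q - 2025·p^3 - 1215·p^2 + 100·q - 250·p - 150    [distributive law]
= -720·p·q·r^2 + 1800·p^2·r^2 + 950·p·r^2 - 1458·p·q·r + 1701·p^2·r + 1612·p·r + 1296·p^2·q·r - 3240·p^3·r - 96·q·r^3 + 240·p·r^3 + 144·r^3 + 52·q·r^2 - 78·r^2 + 230·q·r - 345·r - 630·p·q + 360·p^2 + 695·p + 810·p^2·q - 2025·p^3 + 100·q - 150    [combine like terms]

-720·p·q·r^2 + 1800·p^2·r^2 + 950·p·r^2 - 1458·p·q·r + 1701·p^2·r + 1612·p·r + 1296·p^2·q·r - 3240·p^3·r - 96·q·r^3 + 240·p·r^3 + 144·r^3 + 52·q·r^2 - 78·r^2 + 230·q·r - 345·r - 630·p·q + 360·p^2 + 695·p + 810·p^2·q - 2025·p^3 + 100·q - 150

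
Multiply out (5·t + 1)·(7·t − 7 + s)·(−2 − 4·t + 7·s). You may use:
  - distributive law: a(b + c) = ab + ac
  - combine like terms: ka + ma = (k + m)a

42·t^2 − 140·t^3 + 225·s·t^2 + 84·t − 210·s·t + 35·s^2·t + 14 − 51·s + 7·s^2

(5·t + 1)·(7·t − 7 + s)·(−2 − 4·t + 7·s)
= (35·t^2 − 35·t + 5·s·t + 7·t − 7 + s)·(−2 − 4·t + 7·s)    [distributive law]
= (35·t^2 − 28·t + 5·s·t − 7 + s)·(−2 − 4·t + 7·s)    [combine like terms]
= −70·t^2 − 140·t^3 + 245·s·t^2 + 56·t + 112·t^2 − 196·s·t − 10·s·t − 20·s·t^2 + 35·s^2·t + 14 + 28·t − 49·s − 2·s − 4·s·t + 7·s^2    [distributive law]
= 42·t^2 − 140·t^3 + 225·s·t^2 + 84·t − 210·s·t + 35·s^2·t + 14 − 51·s + 7·s^2    [combine like terms]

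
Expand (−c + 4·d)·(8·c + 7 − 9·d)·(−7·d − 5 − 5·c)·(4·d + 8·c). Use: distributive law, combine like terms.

(−c + 4·d)·(8·c + 7 − 9·d)·(−7·d − 5 − 5·c)·(4·d + 8·c)
= (−8·c² − 7·c + 9·c·d + 32·c·d + 28·d − 36·d²)·(−7·d − 5 − 5·c)·(4·d + 8·c)    [distributive law]
= (−8·c² − 7·c + 41·c·d + 28·d − 36·d²)·(−7·d − 5 − 5·c)·(4·d + 8·c)    [combine like terms]
= (56·c²·d + 40·c² + 40·c³ + 49·c·d + 35·c + 35·c² − 287·c·d² − 205·c·d − 205·c²·d − 196·d² − 140·d − 140·c·d + 252·d³ + 180·d² + 180·c·d²)·(4·d + 8·c)    [distributive law]
= (−149·c²·d + 75·c² + 40·c³ − 296·c·d + 35·c − 107·c·d² − 16·d² − 140·d + 252·d³)·(4·d + 8·c)    [combine like terms]
= −596·c²·d² − 1192·c³·d + 300·c²·d + 600·c³ + 160·c³·d + 320·c⁴ − 1184·c·d² − 2368·c²·d + 140·c·d + 280·c² − 428·c·d³ − 856·c²·d² − 64·d³ − 128·c·d² − 560·d² − 1120·c·d + 1008·d⁴ + 2016·c·d³    [distributive law]
= −1452·c²·d² − 1032·c³·d − 2068·c²·d + 600·c³ + 320·c⁴ − 1312·c·d² − 980·c·d + 280·c² + 1588·c·d³ − 64·d³ − 560·d² + 1008·d⁴    [combine like terms]

−1452·c²·d² − 1032·c³·d − 2068·c²·d + 600·c³ + 320·c⁴ − 1312·c·d² − 980·c·d + 280·c² + 1588·c·d³ − 64·d³ − 560·d² + 1008·d⁴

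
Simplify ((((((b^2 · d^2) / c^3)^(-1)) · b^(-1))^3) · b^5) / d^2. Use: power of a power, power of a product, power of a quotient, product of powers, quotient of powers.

((((((b^2 · d^2) / c^3)^(-1)) · b^(-1))^3) · b^5) / d^2
= ((((((b^2 · d^2) / c^3)^(-1))^3) · ((b^(-1))^3)) · b^5) / d^2    [power of a product]
= (((((b^2 · d^2) / c^3)^(-3)) · ((b^(-1))^3)) · b^5) / d^2    [power of a power]
= (((((b^2 · d^2)^(-3)) / ((c^3)^(-3))) · ((b^(-1))^3)) · b^5) / d^2    [power of a quotient]
= ((((((b^2)^(-3)) · ((d^2)^(-3))) / ((c^3)^(-3))) · ((b^(-1))^3)) · b^5) / d^2    [power of a product]
= ((((b^(-6) · ((d^2)^(-3))) / ((c^3)^(-3))) · ((b^(-1))^3)) · b^5) / d^2    [power of a power]
= ((((b^(-6) · d^(-6)) / ((c^3)^(-3))) · ((b^(-1))^3)) · b^5) / d^2    [power of a power]
= ((((b^(-6) · d^(-6)) / c^(-9)) · ((b^(-1))^3)) · b^5) / d^2    [power of a power]
= ((((b^(-6) · d^(-6)) / c^(-9)) · b^(-3)) · b^5) / d^2    [power of a power]
= b^(-4)·c^9·d^(-8)    [quotient of powers; product of powers]

b^(-4)·c^9·d^(-8)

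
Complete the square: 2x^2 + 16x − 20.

2x^2 + 16x − 20
= 2(x^2 + 8x) − 20    [factor out 2 from the x-terms]
= 2(x^2 + 8x + 16 − 16) − 20    [add and subtract 16 inside the bracket]
= 2(x + 4)^2 − 32 − 20    [perfect-square identity]
= 2(x + 4)^2 − 52    [combine constants]

2(x + 4)^2 − 52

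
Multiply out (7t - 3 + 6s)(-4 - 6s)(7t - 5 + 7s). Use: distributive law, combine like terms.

-196t^2 + 224t - 28st - 294st^2 - 546s^2t - 60 + 114s + 138s^2 - 252s^3

(7t - 3 + 6s)(-4 - 6s)(7t - 5 + 7s)
= (-28t - 42st + 12 + 18s - 24s - 36s^2)(7t - 5 + 7s)    [distributive law]
= (-28t - 42st + 12 - 6s - 36s^2)(7t - 5 + 7s)    [combine like terms]
= -196t^2 + 140t - 196st - 294st^2 + 210st - 294s^2t + 84t - 60 + 84s - 42st + 30s - 42s^2 - 252s^2t + 180s^2 - 252s^3    [distributive law]
= -196t^2 + 224t - 28st - 294st^2 - 546s^2t - 60 + 114s + 138s^2 - 252s^3    [combine like terms]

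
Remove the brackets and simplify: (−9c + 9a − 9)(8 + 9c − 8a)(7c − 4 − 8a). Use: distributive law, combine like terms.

−747c^2 + 108c + 1620ac − 567c^3 + 1719ac^2 − 1728a^2c − 864a^2 + 576a^3 + 288

(−9c + 9a − 9)(8 + 9c − 8a)(7c − 4 − 8a)
= (−72c − 81c^2 + 72ac + 72a + 81ac − 72a^2 − 72 − 81c + 72a)(7c − 4 − 8a)    [distributive law]
= (−153c − 81c^2 + 153ac + 144a − 72a^2 − 72)(7c − 4 − 8a)    [combine like terms]
= −1071c^2 + 612c + 1224ac − 567c^3 + 324c^2 + 648ac^2 + 1071ac^2 − 612ac − 1224a^2c + 1008ac − 576a − 1152a^2 − 504a^2c + 288a^2 + 576a^3 − 504c + 288 + 576a    [distributive law]
= −747c^2 + 108c + 1620ac − 567c^3 + 1719ac^2 − 1728a^2c − 864a^2 + 576a^3 + 288    [combine like terms]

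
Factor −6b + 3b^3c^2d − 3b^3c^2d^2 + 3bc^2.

−6b + 3b^3c^2d − 3b^3c^2d^2 + 3bc^2
= 3(−2b + b^3c^2d − b^3c^2d^2 + bc^2)    [factor out 3]
= 3b(−2 + b^2c^2d − b^2c^2d^2 + c^2)    [factor out b]

3b(−2 + b^2c^2d − b^2c^2d^2 + c^2)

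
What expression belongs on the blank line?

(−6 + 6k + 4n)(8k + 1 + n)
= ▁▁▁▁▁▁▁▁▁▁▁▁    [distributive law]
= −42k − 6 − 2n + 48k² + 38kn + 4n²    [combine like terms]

By distributive law:

−48k − 6 − 6n + 48k² + 6k + 6kn + 32kn + 4n + 4n²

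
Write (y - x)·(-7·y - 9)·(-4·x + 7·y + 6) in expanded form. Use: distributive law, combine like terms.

(y - x)·(-7·y - 9)·(-4·x + 7·y + 6)
= (-7·y^2 - 9·y + 7·x·y + 9·x)·(-4·x + 7·y + 6)    [distributive law]
= 28·x·y^2 - 49·y^3 - 42·y^2 + 36·x·y - 63·y^2 - 54·y - 28·x^2·y + 49·x·y^2 + 42·x·y - 36·x^2 + 63·x·y + 54·x    [distributive law]
= 77·x·y^2 - 49·y^3 - 105·y^2 + 141·x·y - 54·y - 28·x^2·y - 36·x^2 + 54·x    [combine like terms]

77·x·y^2 - 49·y^3 - 105·y^2 + 141·x·y - 54·y - 28·x^2·y - 36·x^2 + 54·x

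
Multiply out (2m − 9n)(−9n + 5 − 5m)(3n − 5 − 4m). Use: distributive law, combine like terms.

(2m − 9n)(−9n + 5 − 5m)(3n − 5 − 4m)
= (−18mn + 10m − 10m² + 81n² − 45n + 45mn)(3n − 5 − 4m)    [distributive law]
= (27mn + 10m − 10m² + 81n² − 45n)(3n − 5 − 4m)    [combine like terms]
= 81mn² − 135mn − 108m²n + 30mn − 50m − 40m² − 30m²n + 50m² + 40m³ + 243n³ − 405n² − 324mn² − 135n² + 225n + 180mn    [distributive law]
= −243mn² + 75mn − 138m²n − 50m + 10m² + 40m³ + 243n³ − 540n² + 225n    [combine like terms]

−243mn² + 75mn − 138m²n − 50m + 10m² + 40m³ + 243n³ − 540n² + 225n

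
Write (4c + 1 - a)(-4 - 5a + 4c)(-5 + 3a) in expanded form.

(4c + 1 - a)(-4 - 5a + 4c)(-5 + 3a)
= (-16c - 20ac + 16c² - 4 - 5a + 4c + 4a + 5a² - 4ac)(-5 + 3a)    [distributive law]
= (-12c - 24ac + 16c² - 4 - a + 5a²)(-5 + 3a)    [combine like terms]
= 60c - 36ac + 120ac - 72a²c - 80c² + 48ac² + 20 - 12a + 5a - 3a² - 25a² + 15a³    [distributive law]
= 60c + 84ac - 72a²c - 80c² + 48ac² + 20 - 7a - 28a² + 15a³    [combine like terms]

60c + 84ac - 72a²c - 80c² + 48ac² + 20 - 7a - 28a² + 15a³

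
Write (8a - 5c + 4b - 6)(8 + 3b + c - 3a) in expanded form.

(8a - 5c + 4b - 6)(8 + 3b + c - 3a)
= 64a + 24ab + 8ac - 24a^2 - 40c - 15bc - 5c^2 + 15ac + 32b + 12b^2 + 4bc - 12ab - 48 - 18b - 6c + 18a    [distributive law]
= 82a + 12ab + 23ac - 24a^2 - 46c - 11bc - 5c^2 + 14b + 12b^2 - 48    [combine like terms]

82a + 12ab + 23ac - 24a^2 - 46c - 11bc - 5c^2 + 14b + 12b^2 - 48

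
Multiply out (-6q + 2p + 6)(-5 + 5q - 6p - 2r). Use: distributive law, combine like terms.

60q - 30q^2 + 46pq + 12qr - 46p - 12p^2 - 4pr - 30 - 12r

(-6q + 2p + 6)(-5 + 5q - 6p - 2r)
= 30q - 30q^2 + 36pq + 12qr - 10p + 10pq - 12p^2 - 4pr - 30 + 30q - 36p - 12r    [distributive law]
= 60q - 30q^2 + 46pq + 12qr - 46p - 12p^2 - 4pr - 30 - 12r    [combine like terms]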